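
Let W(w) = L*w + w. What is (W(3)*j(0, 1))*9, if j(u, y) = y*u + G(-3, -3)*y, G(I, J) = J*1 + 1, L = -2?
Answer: 54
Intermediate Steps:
G(I, J) = 1 + J (G(I, J) = J + 1 = 1 + J)
j(u, y) = -2*y + u*y (j(u, y) = y*u + (1 - 3)*y = u*y - 2*y = -2*y + u*y)
W(w) = -w (W(w) = -2*w + w = -w)
(W(3)*j(0, 1))*9 = ((-1*3)*(1*(-2 + 0)))*9 = -3*(-2)*9 = 6*9 = 54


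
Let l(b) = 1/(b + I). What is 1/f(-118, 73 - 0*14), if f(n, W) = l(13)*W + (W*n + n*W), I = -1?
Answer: -12/206663 ≈ -5.8066e-5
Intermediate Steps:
l(b) = 1/(-1 + b) (l(b) = 1/(b - 1) = 1/(-1 + b))
f(n, W) = W/12 + 2*W*n (f(n, W) = W/(-1 + 13) + (W*n + n*W) = W/12 + (W*n + W*n) = W/12 + 2*W*n)
1/f(-118, 73 - 0*14) = 1/((73 - 0*14)*(1 + 24*(-118))/12) = 1/((73 - 1*0)*(1 - 2832)/12) = 1/((1/12)*(73 + 0)*(-2831)) = 1/((1/12)*73*(-2831)) = 1/(-206663/12) = -12/206663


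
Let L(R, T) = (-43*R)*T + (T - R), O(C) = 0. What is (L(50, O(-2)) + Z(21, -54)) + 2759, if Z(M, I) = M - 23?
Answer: 2707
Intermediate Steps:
Z(M, I) = -23 + M
L(R, T) = T - R - 43*R*T (L(R, T) = -43*R*T + (T - R) = T - R - 43*R*T)
(L(50, O(-2)) + Z(21, -54)) + 2759 = ((0 - 1*50 - 43*50*0) + (-23 + 21)) + 2759 = ((0 - 50 + 0) - 2) + 2759 = (-50 - 2) + 2759 = -52 + 2759 = 2707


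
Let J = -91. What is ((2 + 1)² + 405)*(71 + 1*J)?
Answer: -8280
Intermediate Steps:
((2 + 1)² + 405)*(71 + 1*J) = ((2 + 1)² + 405)*(71 + 1*(-91)) = (3² + 405)*(71 - 91) = (9 + 405)*(-20) = 414*(-20) = -8280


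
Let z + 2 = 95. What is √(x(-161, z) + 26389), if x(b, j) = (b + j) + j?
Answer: √26414 ≈ 162.52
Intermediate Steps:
z = 93 (z = -2 + 95 = 93)
x(b, j) = b + 2*j
√(x(-161, z) + 26389) = √((-161 + 2*93) + 26389) = √((-161 + 186) + 26389) = √(25 + 26389) = √26414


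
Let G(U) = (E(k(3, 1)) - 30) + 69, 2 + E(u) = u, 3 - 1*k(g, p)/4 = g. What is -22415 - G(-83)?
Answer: -22452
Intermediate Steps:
k(g, p) = 12 - 4*g
E(u) = -2 + u
G(U) = 37 (G(U) = ((-2 + (12 - 4*3)) - 30) + 69 = ((-2 + (12 - 12)) - 30) + 69 = ((-2 + 0) - 30) + 69 = (-2 - 30) + 69 = -32 + 69 = 37)
-22415 - G(-83) = -22415 - 1*37 = -22415 - 37 = -22452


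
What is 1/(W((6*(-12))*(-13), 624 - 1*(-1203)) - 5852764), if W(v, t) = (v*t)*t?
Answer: 1/3118448780 ≈ 3.2067e-10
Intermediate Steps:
W(v, t) = v*t**2 (W(v, t) = (t*v)*t = v*t**2)
1/(W((6*(-12))*(-13), 624 - 1*(-1203)) - 5852764) = 1/(((6*(-12))*(-13))*(624 - 1*(-1203))**2 - 5852764) = 1/((-72*(-13))*(624 + 1203)**2 - 5852764) = 1/(936*1827**2 - 5852764) = 1/(936*3337929 - 5852764) = 1/(3124301544 - 5852764) = 1/3118448780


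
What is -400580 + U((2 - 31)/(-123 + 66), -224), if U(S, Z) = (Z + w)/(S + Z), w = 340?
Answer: -5102995232/12739 ≈ -4.0058e+5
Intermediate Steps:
U(S, Z) = (340 + Z)/(S + Z) (U(S, Z) = (Z + 340)/(S + Z) = (340 + Z)/(S + Z))
-400580 + U((2 - 31)/(-123 + 66), -224) = -400580 + (340 - 224)/((2 - 31)/(-123 + 66) - 224) = -400580 + 116/(-29/(-57) - 224) = -400580 + 116/(-29*(-1/57) - 224) = -400580 + 116/(29/57 - 224) = -400580 + 116/(-12739/57) = -400580 - 57/12739*116 = -400580 - 6612/12739 = -5102995232/12739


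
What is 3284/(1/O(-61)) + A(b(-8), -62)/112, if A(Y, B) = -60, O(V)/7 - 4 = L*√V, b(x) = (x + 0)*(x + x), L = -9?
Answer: 2574641/28 - 206892*I*√61 ≈ 91952.0 - 1.6159e+6*I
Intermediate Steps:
b(x) = 2*x² (b(x) = x*(2*x) = 2*x²)
O(V) = 28 - 63*√V (O(V) = 28 + 7*(-9*√V) = 28 - 63*√V)
3284/(1/O(-61)) + A(b(-8), -62)/112 = 3284/(1/(28 - 63*I*√61)) - 60/112 = 3284/(1/(28 - 63*I*√61)) - 60*1/112 = 3284/(1/(28 - 63*I*√61)) - 15/28 = 3284*(28 - 63*I*√61) - 15/28 = (91952 - 206892*I*√61) - 15/28 = 2574641/28 - 206892*I*√61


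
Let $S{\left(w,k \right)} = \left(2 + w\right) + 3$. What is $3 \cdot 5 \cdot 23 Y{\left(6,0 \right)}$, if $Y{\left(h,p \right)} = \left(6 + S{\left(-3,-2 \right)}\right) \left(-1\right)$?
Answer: $-2760$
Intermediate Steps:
$S{\left(w,k \right)} = 5 + w$
$Y{\left(h,p \right)} = -8$ ($Y{\left(h,p \right)} = \left(6 + \left(5 - 3\right)\right) \left(-1\right) = \left(6 + 2\right) \left(-1\right) = 8 \left(-1\right) = -8$)
$3 \cdot 5 \cdot 23 Y{\left(6,0 \right)} = 3 \cdot 5 \cdot 23 \left(-8\right) = 15 \cdot 23 \left(-8\right) = 345 \left(-8\right) = -2760$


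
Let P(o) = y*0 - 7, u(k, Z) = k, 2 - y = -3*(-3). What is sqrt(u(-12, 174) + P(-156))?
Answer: I*sqrt(19) ≈ 4.3589*I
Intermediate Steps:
y = -7 (y = 2 - (-3)*(-3) = 2 - 1*9 = 2 - 9 = -7)
P(o) = -7 (P(o) = -7*0 - 7 = 0 - 7 = -7)
sqrt(u(-12, 174) + P(-156)) = sqrt(-12 - 7) = sqrt(-19) = I*sqrt(19)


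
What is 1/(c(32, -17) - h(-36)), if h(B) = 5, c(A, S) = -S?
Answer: 1/12 ≈ 0.083333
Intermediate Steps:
1/(c(32, -17) - h(-36)) = 1/(-1*(-17) - 1*5) = 1/(17 - 5) = 1/12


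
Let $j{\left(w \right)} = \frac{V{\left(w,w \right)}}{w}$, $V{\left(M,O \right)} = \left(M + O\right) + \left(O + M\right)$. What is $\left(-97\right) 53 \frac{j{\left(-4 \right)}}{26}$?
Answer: $- \frac{10282}{13} \approx -790.92$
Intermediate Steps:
$V{\left(M,O \right)} = 2 M + 2 O$ ($V{\left(M,O \right)} = \left(M + O\right) + \left(M + O\right) = 2 M + 2 O$)
$j{\left(w \right)} = 4$ ($j{\left(w \right)} = \frac{2 w + 2 w}{w} = \frac{4 w}{w} = 4$)
$\left(-97\right) 53 \frac{j{\left(-4 \right)}}{26} = \left(-97\right) 53 \cdot \frac{4}{26} = - 5141 \cdot 4 \cdot \frac{1}{26} = \left(-5141\right) \frac{2}{13} = - \frac{10282}{13}$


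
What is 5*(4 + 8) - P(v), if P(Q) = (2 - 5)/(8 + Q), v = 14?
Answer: 1323/22 ≈ 60.136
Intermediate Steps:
P(Q) = -3/(8 + Q)
5*(4 + 8) - P(v) = 5*(4 + 8) - (-3)/(8 + 14) = 5*12 - (-3)/22 = 60 - (-3)/22 = 60 - 1*(-3/22) = 60 + 3/22 = 1323/22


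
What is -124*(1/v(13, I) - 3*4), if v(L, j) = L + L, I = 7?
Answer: 19282/13 ≈ 1483.2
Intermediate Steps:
v(L, j) = 2*L
-124*(1/v(13, I) - 3*4) = -124*(1/(2*13) - 3*4) = -124*(1/26 - 12) = -124*(-311/26) = 19282/13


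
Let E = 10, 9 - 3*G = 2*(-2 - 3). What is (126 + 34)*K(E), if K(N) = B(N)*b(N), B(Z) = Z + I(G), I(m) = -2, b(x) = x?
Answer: 12800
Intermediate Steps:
G = 19/3 (G = 3 - 2*(-2 - 3)/3 = 3 - 2*(-5)/3 = 3 - ⅓*(-10) = 3 + 10/3 = 19/3 ≈ 6.3333)
B(Z) = -2 + Z (B(Z) = Z - 2 = -2 + Z)
K(N) = N*(-2 + N) (K(N) = (-2 + N)*N = N*(-2 + N))
(126 + 34)*K(E) = (126 + 34)*(10*(-2 + 10)) = 160*(10*8) = 160*80 = 12800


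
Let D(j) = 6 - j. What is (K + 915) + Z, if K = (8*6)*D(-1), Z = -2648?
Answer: -1397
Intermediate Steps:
K = 336 (K = (8*6)*(6 - 1*(-1)) = 48*(6 + 1) = 48*7 = 336)
(K + 915) + Z = (336 + 915) - 2648 = 1251 - 2648 = -1397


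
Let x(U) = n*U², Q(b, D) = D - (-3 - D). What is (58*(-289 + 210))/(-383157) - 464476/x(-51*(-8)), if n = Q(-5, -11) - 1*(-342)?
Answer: 1899921077/572264903664 ≈ 0.0033200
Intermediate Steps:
Q(b, D) = 3 + 2*D (Q(b, D) = D + (3 + D) = 3 + 2*D)
n = 323 (n = (3 + 2*(-11)) - 1*(-342) = (3 - 22) + 342 = -19 + 342 = 323)
x(U) = 323*U²
(58*(-289 + 210))/(-383157) - 464476/x(-51*(-8)) = (58*(-289 + 210))/(-383157) - 464476/(323*(-51*(-8))²) = (58*(-79))*(-1/383157) - 464476/(323*408²) = -4582*(-1/383157) - 464476/(323*166464) = 4582/383157 - 464476/53767872 = 4582/383157 - 464476*1/53767872 = 4582/383157 - 116119/13441968 = 1899921077/572264903664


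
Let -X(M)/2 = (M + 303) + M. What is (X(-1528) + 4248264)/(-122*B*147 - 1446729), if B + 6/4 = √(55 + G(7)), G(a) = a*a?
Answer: -50330181263/16520518338 + 1271451853*√26/16520518338 ≈ -2.6541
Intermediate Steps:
G(a) = a²
X(M) = -606 - 4*M (X(M) = -2*((M + 303) + M) = -2*((303 + M) + M) = -2*(303 + 2*M) = -606 - 4*M)
B = -3/2 + 2*√26 (B = -3/2 + √(55 + 7²) = -3/2 + √(55 + 49) = -3/2 + √104 = -3/2 + 2*√26 ≈ 8.6980)
(X(-1528) + 4248264)/(-122*B*147 - 1446729) = ((-606 - 4*(-1528)) + 4248264)/(-122*(-3/2 + 2*√26)*147 - 1446729) = ((-606 + 6112) + 4248264)/((183 - 244*√26)*147 - 1446729) = (5506 + 4248264)/((26901 - 35868*√26) - 1446729) = 4253770/(-1419828 - 35868*√26)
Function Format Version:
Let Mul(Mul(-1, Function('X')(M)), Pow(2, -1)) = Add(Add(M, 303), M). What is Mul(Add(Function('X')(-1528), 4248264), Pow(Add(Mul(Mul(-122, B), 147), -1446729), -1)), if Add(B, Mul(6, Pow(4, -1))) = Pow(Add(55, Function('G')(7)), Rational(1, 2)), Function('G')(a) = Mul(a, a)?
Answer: Add(Rational(-50330181263, 16520518338), Mul(Rational(1271451853, 16520518338), Pow(26, Rational(1, 2)))) ≈ -2.6541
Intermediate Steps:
Function('G')(a) = Pow(a, 2)
Function('X')(M) = Add(-606, Mul(-4, M)) (Function('X')(M) = Mul(-2, Add(Add(M, 303), M)) = Mul(-2, Add(Add(303, M), M)) = Mul(-2, Add(303, Mul(2, M))) = Add(-606, Mul(-4, M)))
B = Add(Rational(-3, 2), Mul(2, Pow(26, Rational(1, 2)))) (B = Add(Rational(-3, 2), Pow(Add(55, Pow(7, 2)), Rational(1, 2))) = Add(Rational(-3, 2), Pow(Add(55, 49), Rational(1, 2))) = Add(Rational(-3, 2), Pow(104, Rational(1, 2))) = Add(Rational(-3, 2), Mul(2, Pow(26, Rational(1, 2)))) ≈ 8.6980)
Mul(Add(Function('X')(-1528), 4248264), Pow(Add(Mul(Mul(-122, B), 147), -1446729), -1)) = Mul(Add(Add(-606, Mul(-4, -1528)), 4248264), Pow(Add(Mul(Mul(-122, Add(Rational(-3, 2), Mul(2, Pow(26, Rational(1, 2))))), 147), -1446729), -1)) = Mul(Add(Add(-606, 6112), 4248264), Pow(Add(Mul(Add(183, Mul(-244, Pow(26, Rational(1, 2)))), 147), -1446729), -1)) = Mul(Add(5506, 4248264), Pow(Add(Add(26901, Mul(-35868, Pow(26, Rational(1, 2)))), -1446729), -1)) = Mul(4253770, Pow(Add(-1419828, Mul(-35868, Pow(26, Rational(1, 2)))), -1))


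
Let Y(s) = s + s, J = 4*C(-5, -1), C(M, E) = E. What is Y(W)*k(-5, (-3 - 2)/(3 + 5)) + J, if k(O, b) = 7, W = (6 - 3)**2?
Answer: 122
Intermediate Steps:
W = 9 (W = 3**2 = 9)
J = -4 (J = 4*(-1) = -4)
Y(s) = 2*s
Y(W)*k(-5, (-3 - 2)/(3 + 5)) + J = (2*9)*7 - 4 = 18*7 - 4 = 126 - 4 = 122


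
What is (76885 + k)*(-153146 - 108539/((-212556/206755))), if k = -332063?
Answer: 1290067719153059/106278 ≈ 1.2139e+10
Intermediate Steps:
(76885 + k)*(-153146 - 108539/((-212556/206755))) = (76885 - 332063)*(-153146 - 108539/((-212556/206755))) = -255178*(-153146 - 108539/((-212556*1/206755))) = -255178*(-153146 - 108539/(-212556/206755)) = -255178*(-153146 - 108539*(-206755/212556)) = -255178*(-153146 + 22440980945/212556) = -255178*(-10111120231/212556) = 1290067719153059/106278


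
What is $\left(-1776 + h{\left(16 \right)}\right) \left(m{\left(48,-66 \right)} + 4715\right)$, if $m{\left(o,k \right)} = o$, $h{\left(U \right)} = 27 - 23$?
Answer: $-8440036$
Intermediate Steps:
$h{\left(U \right)} = 4$
$\left(-1776 + h{\left(16 \right)}\right) \left(m{\left(48,-66 \right)} + 4715\right) = \left(-1776 + 4\right) \left(48 + 4715\right) = \left(-1772\right) 4763 = -8440036$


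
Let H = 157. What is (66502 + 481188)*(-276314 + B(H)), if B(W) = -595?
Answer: -151660290210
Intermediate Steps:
(66502 + 481188)*(-276314 + B(H)) = (66502 + 481188)*(-276314 - 595) = 547690*(-276909) = -151660290210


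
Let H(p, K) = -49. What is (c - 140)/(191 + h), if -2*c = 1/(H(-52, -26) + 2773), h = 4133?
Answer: -762721/23557152 ≈ -0.032377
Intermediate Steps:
c = -1/5448 (c = -1/(2*(-49 + 2773)) = -1/2/2724 = -1/2*1/2724 = -1/5448 ≈ -0.00018355)
(c - 140)/(191 + h) = (-1/5448 - 140)/(191 + 4133) = -762721/5448/4324 = -762721/5448*1/4324 = -762721/23557152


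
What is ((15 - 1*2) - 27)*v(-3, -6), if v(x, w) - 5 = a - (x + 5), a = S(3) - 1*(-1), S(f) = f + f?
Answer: -140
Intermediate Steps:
S(f) = 2*f
a = 7 (a = 2*3 - 1*(-1) = 6 + 1 = 7)
v(x, w) = 7 - x (v(x, w) = 5 + (7 - (x + 5)) = 5 + (7 - (5 + x)) = 5 + (7 + (-5 - x)) = 5 + (2 - x) = 7 - x)
((15 - 1*2) - 27)*v(-3, -6) = ((15 - 1*2) - 27)*(7 - 1*(-3)) = ((15 - 2) - 27)*(7 + 3) = (13 - 27)*10 = -14*10 = -140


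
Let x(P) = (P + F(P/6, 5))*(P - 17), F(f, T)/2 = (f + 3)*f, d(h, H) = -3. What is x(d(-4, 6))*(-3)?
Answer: -330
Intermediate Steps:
F(f, T) = 2*f*(3 + f) (F(f, T) = 2*((f + 3)*f) = 2*((3 + f)*f) = 2*(f*(3 + f)) = 2*f*(3 + f))
x(P) = (-17 + P)*(P + P*(3 + P/6)/3) (x(P) = (P + 2*(P/6)*(3 + P/6))*(P - 17) = (P + 2*(P*(⅙))*(3 + P*(⅙)))*(-17 + P) = (P + 2*(P/6)*(3 + P/6))*(-17 + P) = (P + P*(3 + P/6)/3)*(-17 + P) = (-17 + P)*(P + P*(3 + P/6)/3))
x(d(-4, 6))*(-3) = ((1/18)*(-3)*(-612 - 3 - 3*(18 - 3)))*(-3) = ((1/18)*(-3)*(-612 - 3 - 3*15))*(-3) = ((1/18)*(-3)*(-612 - 3 - 45))*(-3) = ((1/18)*(-3)*(-660))*(-3) = 110*(-3) = -330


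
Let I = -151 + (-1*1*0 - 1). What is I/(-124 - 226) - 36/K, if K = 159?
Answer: 1928/9275 ≈ 0.20787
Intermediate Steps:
I = -152 (I = -151 + (-1*0 - 1) = -151 + (0 - 1) = -151 - 1 = -152)
I/(-124 - 226) - 36/K = -152/(-124 - 226) - 36/159 = -152/(-350) - 36*1/159 = -152*(-1/350) - 12/53 = 76/175 - 12/53 = 1928/9275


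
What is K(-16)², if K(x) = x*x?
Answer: 65536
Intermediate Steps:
K(x) = x²
K(-16)² = ((-16)²)² = 256² = 65536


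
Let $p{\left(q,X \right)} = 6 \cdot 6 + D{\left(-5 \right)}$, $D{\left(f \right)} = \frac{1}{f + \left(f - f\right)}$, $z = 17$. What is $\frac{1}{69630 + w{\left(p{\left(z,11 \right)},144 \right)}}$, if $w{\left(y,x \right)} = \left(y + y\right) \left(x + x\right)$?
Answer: $\frac{5}{451254} \approx 1.108 \cdot 10^{-5}$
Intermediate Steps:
$D{\left(f \right)} = \frac{1}{f}$ ($D{\left(f \right)} = \frac{1}{f + 0} = \frac{1}{f}$)
$p{\left(q,X \right)} = \frac{179}{5}$ ($p{\left(q,X \right)} = 6 \cdot 6 + \frac{1}{-5} = 36 - \frac{1}{5} = \frac{179}{5}$)
$w{\left(y,x \right)} = 4 x y$ ($w{\left(y,x \right)} = 2 y 2 x = 4 x y$)
$\frac{1}{69630 + w{\left(p{\left(z,11 \right)},144 \right)}} = \frac{1}{69630 + 4 \cdot 144 \cdot \frac{179}{5}} = \frac{1}{69630 + \frac{103104}{5}} = \frac{1}{\frac{451254}{5}} = \frac{5}{451254}$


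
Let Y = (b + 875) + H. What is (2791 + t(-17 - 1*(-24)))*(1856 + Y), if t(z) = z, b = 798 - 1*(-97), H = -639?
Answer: 8357626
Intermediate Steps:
b = 895 (b = 798 + 97 = 895)
Y = 1131 (Y = (895 + 875) - 639 = 1770 - 639 = 1131)
(2791 + t(-17 - 1*(-24)))*(1856 + Y) = (2791 + (-17 - 1*(-24)))*(1856 + 1131) = (2791 + (-17 + 24))*2987 = (2791 + 7)*2987 = 2798*2987 = 8357626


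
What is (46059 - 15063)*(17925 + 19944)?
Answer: 1173787524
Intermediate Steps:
(46059 - 15063)*(17925 + 19944) = 30996*37869 = 1173787524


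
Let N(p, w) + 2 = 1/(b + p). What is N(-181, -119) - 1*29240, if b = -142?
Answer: -9445167/323 ≈ -29242.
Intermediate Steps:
N(p, w) = -2 + 1/(-142 + p)
N(-181, -119) - 1*29240 = (285 - 2*(-181))/(-142 - 181) - 1*29240 = (285 + 362)/(-323) - 29240 = -1/323*647 - 29240 = -647/323 - 29240 = -9445167/323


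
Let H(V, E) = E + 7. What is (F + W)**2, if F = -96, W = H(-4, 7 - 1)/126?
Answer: 145998889/15876 ≈ 9196.2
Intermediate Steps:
H(V, E) = 7 + E
W = 13/126 (W = (7 + (7 - 1))/126 = (7 + 6)*(1/126) = 13*(1/126) = 13/126 ≈ 0.10317)
(F + W)**2 = (-96 + 13/126)**2 = (-12083/126)**2 = 145998889/15876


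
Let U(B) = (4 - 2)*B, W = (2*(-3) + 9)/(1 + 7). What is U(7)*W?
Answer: 21/4 ≈ 5.2500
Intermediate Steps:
W = 3/8 (W = (-6 + 9)/8 = 3*(⅛) = 3/8 ≈ 0.37500)
U(B) = 2*B
U(7)*W = (2*7)*(3/8) = 14*(3/8) = 21/4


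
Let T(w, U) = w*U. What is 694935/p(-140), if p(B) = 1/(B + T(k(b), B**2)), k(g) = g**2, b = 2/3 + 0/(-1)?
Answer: 5956365100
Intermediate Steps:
b = 2/3 (b = 2*(1/3) + 0*(-1) = 2/3 + 0 = 2/3 ≈ 0.66667)
T(w, U) = U*w
p(B) = 1/(B + 4*B**2/9) (p(B) = 1/(B + B**2*(2/3)**2) = 1/(B + B**2*(4/9)) = 1/(B + 4*B**2/9))
694935/p(-140) = 694935/((9/(-140*(9 + 4*(-140))))) = 694935/((9*(-1/140)/(9 - 560))) = 694935/((9*(-1/140)/(-551))) = 694935/((9*(-1/140)*(-1/551))) = 694935/(9/77140) = 694935*(77140/9) = 5956365100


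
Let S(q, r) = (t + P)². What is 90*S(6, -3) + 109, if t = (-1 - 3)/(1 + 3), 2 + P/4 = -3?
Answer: 39799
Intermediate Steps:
P = -20 (P = -8 + 4*(-3) = -8 - 12 = -20)
t = -1 (t = -4/4 = -4*¼ = -1)
S(q, r) = 441 (S(q, r) = (-1 - 20)² = (-21)² = 441)
90*S(6, -3) + 109 = 90*441 + 109 = 39690 + 109 = 39799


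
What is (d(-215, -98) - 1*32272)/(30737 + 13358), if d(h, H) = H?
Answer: -6474/8819 ≈ -0.73410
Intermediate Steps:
(d(-215, -98) - 1*32272)/(30737 + 13358) = (-98 - 1*32272)/(30737 + 13358) = (-98 - 32272)/44095 = -32370*1/44095 = -6474/8819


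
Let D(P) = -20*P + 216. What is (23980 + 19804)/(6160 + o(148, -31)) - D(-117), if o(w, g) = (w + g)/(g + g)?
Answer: -973173860/381803 ≈ -2548.9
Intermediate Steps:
o(w, g) = (g + w)/(2*g) (o(w, g) = (g + w)/((2*g)) = (g + w)*(1/(2*g)) = (g + w)/(2*g))
D(P) = 216 - 20*P
(23980 + 19804)/(6160 + o(148, -31)) - D(-117) = (23980 + 19804)/(6160 + (½)*(-31 + 148)/(-31)) - (216 - 20*(-117)) = 43784/(6160 + (½)*(-1/31)*117) - (216 + 2340) = 43784/(6160 - 117/62) - 1*2556 = 43784/(381803/62) - 2556 = 43784*(62/381803) - 2556 = 2714608/381803 - 2556 = -973173860/381803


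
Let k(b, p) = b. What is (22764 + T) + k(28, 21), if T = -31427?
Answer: -8635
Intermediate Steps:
(22764 + T) + k(28, 21) = (22764 - 31427) + 28 = -8663 + 28 = -8635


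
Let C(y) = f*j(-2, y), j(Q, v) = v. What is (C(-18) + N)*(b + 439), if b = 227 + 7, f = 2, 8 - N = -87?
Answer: 39707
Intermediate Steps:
N = 95 (N = 8 - 1*(-87) = 8 + 87 = 95)
b = 234
C(y) = 2*y
(C(-18) + N)*(b + 439) = (2*(-18) + 95)*(234 + 439) = (-36 + 95)*673 = 59*673 = 39707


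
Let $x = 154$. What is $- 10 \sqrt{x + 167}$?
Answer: $- 10 \sqrt{321} \approx -179.16$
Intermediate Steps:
$- 10 \sqrt{x + 167} = - 10 \sqrt{154 + 167} = - 10 \sqrt{321}$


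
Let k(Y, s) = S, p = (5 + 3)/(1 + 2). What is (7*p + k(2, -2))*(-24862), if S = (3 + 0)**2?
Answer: -2063546/3 ≈ -6.8785e+5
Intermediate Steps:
p = 8/3 ≈ 2.6667
S = 9 (S = 3**2 = 9)
k(Y, s) = 9
(7*p + k(2, -2))*(-24862) = (7*(8/3) + 9)*(-24862) = (56/3 + 9)*(-24862) = (83/3)*(-24862) = -2063546/3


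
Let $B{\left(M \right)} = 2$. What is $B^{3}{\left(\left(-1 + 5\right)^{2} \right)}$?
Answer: $8$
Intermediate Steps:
$B^{3}{\left(\left(-1 + 5\right)^{2} \right)} = 2^{3} = 8$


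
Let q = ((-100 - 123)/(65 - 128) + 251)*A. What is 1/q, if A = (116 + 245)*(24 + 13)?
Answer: 63/214192852 ≈ 2.9413e-7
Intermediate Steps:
A = 13357 (A = 361*37 = 13357)
q = 214192852/63 (q = ((-100 - 123)/(65 - 128) + 251)*13357 = (-223/(-63) + 251)*13357 = (-223*(-1/63) + 251)*13357 = (223/63 + 251)*13357 = (16036/63)*13357 = 214192852/63 ≈ 3.3999e+6)
1/q = 1/(214192852/63) = 63/214192852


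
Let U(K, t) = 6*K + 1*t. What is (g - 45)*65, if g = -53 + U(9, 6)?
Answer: -2470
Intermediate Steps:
U(K, t) = t + 6*K (U(K, t) = 6*K + t = t + 6*K)
g = 7 (g = -53 + (6 + 6*9) = -53 + (6 + 54) = -53 + 60 = 7)
(g - 45)*65 = (7 - 45)*65 = -38*65 = -2470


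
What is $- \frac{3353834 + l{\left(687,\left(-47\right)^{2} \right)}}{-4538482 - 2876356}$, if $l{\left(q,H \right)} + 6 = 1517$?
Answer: $\frac{3355345}{7414838} \approx 0.45252$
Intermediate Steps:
$l{\left(q,H \right)} = 1511$ ($l{\left(q,H \right)} = -6 + 1517 = 1511$)
$- \frac{3353834 + l{\left(687,\left(-47\right)^{2} \right)}}{-4538482 - 2876356} = - \frac{3353834 + 1511}{-4538482 - 2876356} = - \frac{3355345}{-7414838} = - \frac{3355345 \left(-1\right)}{7414838} = \left(-1\right) \left(- \frac{3355345}{7414838}\right) = \frac{3355345}{7414838}$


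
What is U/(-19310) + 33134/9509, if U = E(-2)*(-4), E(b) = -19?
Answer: 319547428/91809395 ≈ 3.4806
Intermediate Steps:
U = 76 (U = -19*(-4) = 76)
U/(-19310) + 33134/9509 = 76/(-19310) + 33134/9509 = 76*(-1/19310) + 33134*(1/9509) = -38/9655 + 33134/9509 = 319547428/91809395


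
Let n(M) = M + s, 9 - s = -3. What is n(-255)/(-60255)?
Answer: 27/6695 ≈ 0.0040329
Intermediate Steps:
s = 12 (s = 9 - 1*(-3) = 9 + 3 = 12)
n(M) = 12 + M (n(M) = M + 12 = 12 + M)
n(-255)/(-60255) = (12 - 255)/(-60255) = -243*(-1/60255) = 27/6695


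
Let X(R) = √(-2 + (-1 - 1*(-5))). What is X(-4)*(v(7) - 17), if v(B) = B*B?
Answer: 32*√2 ≈ 45.255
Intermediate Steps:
X(R) = √2 (X(R) = √(-2 + (-1 + 5)) = √(-2 + 4) = √2)
v(B) = B²
X(-4)*(v(7) - 17) = √2*(7² - 17) = √2*(49 - 17) = √2*32 = 32*√2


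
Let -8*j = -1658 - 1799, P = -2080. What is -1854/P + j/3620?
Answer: 76103/75296 ≈ 1.0107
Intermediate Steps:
j = 3457/8 (j = -(-1658 - 1799)/8 = -1/8*(-3457) = 3457/8 ≈ 432.13)
-1854/P + j/3620 = -1854/(-2080) + (3457/8)/3620 = -1854*(-1/2080) + (3457/8)*(1/3620) = 927/1040 + 3457/28960 = 76103/75296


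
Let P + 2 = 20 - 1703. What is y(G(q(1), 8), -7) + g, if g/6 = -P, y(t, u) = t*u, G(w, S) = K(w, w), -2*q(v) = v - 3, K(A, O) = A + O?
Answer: 10096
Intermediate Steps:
q(v) = 3/2 - v/2 (q(v) = -(v - 3)/2 = -(-3 + v)/2 = 3/2 - v/2)
G(w, S) = 2*w (G(w, S) = w + w = 2*w)
P = -1685 (P = -2 + (20 - 1703) = -2 - 1683 = -1685)
g = 10110 (g = 6*(-1*(-1685)) = 6*1685 = 10110)
y(G(q(1), 8), -7) + g = (2*(3/2 - 1/2*1))*(-7) + 10110 = (2*(3/2 - 1/2))*(-7) + 10110 = (2*1)*(-7) + 10110 = 2*(-7) + 10110 = -14 + 10110 = 10096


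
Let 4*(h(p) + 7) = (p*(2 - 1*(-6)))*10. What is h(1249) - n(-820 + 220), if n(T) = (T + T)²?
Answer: -1415027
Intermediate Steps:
n(T) = 4*T² (n(T) = (2*T)² = 4*T²)
h(p) = -7 + 20*p (h(p) = -7 + ((p*(2 - 1*(-6)))*10)/4 = -7 + ((p*(2 + 6))*10)/4 = -7 + ((p*8)*10)/4 = -7 + ((8*p)*10)/4 = -7 + (80*p)/4 = -7 + 20*p)
h(1249) - n(-820 + 220) = (-7 + 20*1249) - 4*(-820 + 220)² = (-7 + 24980) - 4*(-600)² = 24973 - 4*360000 = 24973 - 1*1440000 = 24973 - 1440000 = -1415027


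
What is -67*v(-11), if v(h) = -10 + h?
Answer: 1407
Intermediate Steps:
-67*v(-11) = -67*(-10 - 11) = -67*(-21) = 1407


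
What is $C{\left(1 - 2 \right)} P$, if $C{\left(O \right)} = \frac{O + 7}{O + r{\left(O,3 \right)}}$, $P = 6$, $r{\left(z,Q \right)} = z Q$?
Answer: $-9$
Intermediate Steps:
$r{\left(z,Q \right)} = Q z$
$C{\left(O \right)} = \frac{7 + O}{4 O}$ ($C{\left(O \right)} = \frac{O + 7}{O + 3 O} = \frac{7 + O}{4 O}$)
$C{\left(1 - 2 \right)} P = \frac{7 + \left(1 - 2\right)}{4 \left(1 - 2\right)} 6 = \frac{7 - 1}{4 \left(-1\right)} 6 = \frac{1}{4} \left(-1\right) 6 \cdot 6 = \left(- \frac{3}{2}\right) 6 = -9$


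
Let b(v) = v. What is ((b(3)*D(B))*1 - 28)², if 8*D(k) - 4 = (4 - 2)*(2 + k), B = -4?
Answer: 784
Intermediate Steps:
D(k) = 1 + k/4 (D(k) = ½ + ((4 - 2)*(2 + k))/8 = ½ + (2*(2 + k))/8 = ½ + (4 + 2*k)/8 = ½ + (½ + k/4) = 1 + k/4)
((b(3)*D(B))*1 - 28)² = ((3*(1 + (¼)*(-4)))*1 - 28)² = ((3*(1 - 1))*1 - 28)² = ((3*0)*1 - 28)² = (0*1 - 28)² = (0 - 28)² = (-28)² = 784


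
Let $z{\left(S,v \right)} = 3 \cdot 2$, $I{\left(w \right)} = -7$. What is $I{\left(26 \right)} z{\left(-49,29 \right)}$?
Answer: $-42$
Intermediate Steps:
$z{\left(S,v \right)} = 6$
$I{\left(26 \right)} z{\left(-49,29 \right)} = \left(-7\right) 6 = -42$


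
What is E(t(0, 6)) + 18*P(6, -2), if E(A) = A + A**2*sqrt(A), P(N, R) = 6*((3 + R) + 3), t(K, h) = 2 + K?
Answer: 434 + 4*sqrt(2) ≈ 439.66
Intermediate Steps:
P(N, R) = 36 + 6*R (P(N, R) = 6*(6 + R) = 36 + 6*R)
E(A) = A + A**(5/2)
E(t(0, 6)) + 18*P(6, -2) = ((2 + 0) + (2 + 0)**(5/2)) + 18*(36 + 6*(-2)) = (2 + 2**(5/2)) + 18*(36 - 12) = (2 + 4*sqrt(2)) + 18*24 = (2 + 4*sqrt(2)) + 432 = 434 + 4*sqrt(2)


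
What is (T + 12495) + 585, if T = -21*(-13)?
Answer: 13353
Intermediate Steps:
T = 273
(T + 12495) + 585 = (273 + 12495) + 585 = 12768 + 585 = 13353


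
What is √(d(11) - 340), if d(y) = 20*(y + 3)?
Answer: 2*I*√15 ≈ 7.746*I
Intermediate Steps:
d(y) = 60 + 20*y (d(y) = 20*(3 + y) = 60 + 20*y)
√(d(11) - 340) = √((60 + 20*11) - 340) = √((60 + 220) - 340) = √(280 - 340) = √(-60) = 2*I*√15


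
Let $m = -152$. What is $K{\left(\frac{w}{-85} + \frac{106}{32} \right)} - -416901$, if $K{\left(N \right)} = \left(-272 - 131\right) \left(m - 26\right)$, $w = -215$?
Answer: $488635$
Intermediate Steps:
$K{\left(N \right)} = 71734$ ($K{\left(N \right)} = \left(-272 - 131\right) \left(-152 - 26\right) = \left(-403\right) \left(-178\right) = 71734$)
$K{\left(\frac{w}{-85} + \frac{106}{32} \right)} - -416901 = 71734 - -416901 = 71734 + 416901 = 488635$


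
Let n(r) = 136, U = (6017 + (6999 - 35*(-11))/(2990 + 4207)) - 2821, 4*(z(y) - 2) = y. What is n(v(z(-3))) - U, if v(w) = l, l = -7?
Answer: -22030204/7197 ≈ -3061.0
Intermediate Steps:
z(y) = 2 + y/4
v(w) = -7
U = 23008996/7197 (U = (6017 + (6999 + 385)/7197) - 2821 = (6017 + 7384*(1/7197)) - 2821 = (6017 + 7384/7197) - 2821 = 43311733/7197 - 2821 = 23008996/7197 ≈ 3197.0)
n(v(z(-3))) - U = 136 - 1*23008996/7197 = 136 - 23008996/7197 = -22030204/7197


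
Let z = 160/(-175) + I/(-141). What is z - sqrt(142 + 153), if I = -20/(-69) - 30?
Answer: -239578/340515 - sqrt(295) ≈ -17.879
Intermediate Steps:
I = -2050/69 (I = -20*(-1/69) - 30 = 20/69 - 30 = -2050/69 ≈ -29.710)
z = -239578/340515 (z = 160/(-175) - 2050/69/(-141) = 160*(-1/175) - 2050/69*(-1/141) = -32/35 + 2050/9729 = -239578/340515 ≈ -0.70358)
z - sqrt(142 + 153) = -239578/340515 - sqrt(142 + 153) = -239578/340515 - sqrt(295)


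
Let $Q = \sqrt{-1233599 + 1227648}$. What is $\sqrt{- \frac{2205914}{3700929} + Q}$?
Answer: $\frac{\sqrt{-8163931094106 + 13696875463041 i \sqrt{5951}}}{3700929} \approx 6.1866 + 6.2346 i$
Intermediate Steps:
$Q = i \sqrt{5951}$ ($Q = \sqrt{-5951} = i \sqrt{5951} \approx 77.143 i$)
$\sqrt{- \frac{2205914}{3700929} + Q} = \sqrt{- \frac{2205914}{3700929} + i \sqrt{5951}}$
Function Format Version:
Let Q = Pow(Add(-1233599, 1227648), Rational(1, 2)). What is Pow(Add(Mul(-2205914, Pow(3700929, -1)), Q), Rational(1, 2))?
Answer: Mul(Rational(1, 3700929), Pow(Add(-8163931094106, Mul(13696875463041, I, Pow(5951, Rational(1, 2)))), Rational(1, 2))) ≈ Add(6.1866, Mul(6.2346, I))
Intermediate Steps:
Q = Mul(I, Pow(5951, Rational(1, 2))) (Q = Pow(-5951, Rational(1, 2)) = Mul(I, Pow(5951, Rational(1, 2))) ≈ Mul(77.143, I))
Pow(Add(Mul(-2205914, Pow(3700929, -1)), Q), Rational(1, 2)) = Pow(Add(Mul(-2205914, Pow(3700929, -1)), Mul(I, Pow(5951, Rational(1, 2)))), Rational(1, 2)) = Pow(Add(Mul(-2205914, Rational(1, 3700929)), Mul(I, Pow(5951, Rational(1, 2)))), Rational(1, 2)) = Pow(Add(Rational(-2205914, 3700929), Mul(I, Pow(5951, Rational(1, 2)))), Rational(1, 2))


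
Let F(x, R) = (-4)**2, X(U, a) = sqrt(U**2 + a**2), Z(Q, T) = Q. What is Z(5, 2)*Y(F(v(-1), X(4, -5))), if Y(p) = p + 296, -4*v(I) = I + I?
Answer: 1560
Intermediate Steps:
v(I) = -I/2 (v(I) = -(I + I)/4 = -I/2)
F(x, R) = 16
Y(p) = 296 + p
Z(5, 2)*Y(F(v(-1), X(4, -5))) = 5*(296 + 16) = 5*312 = 1560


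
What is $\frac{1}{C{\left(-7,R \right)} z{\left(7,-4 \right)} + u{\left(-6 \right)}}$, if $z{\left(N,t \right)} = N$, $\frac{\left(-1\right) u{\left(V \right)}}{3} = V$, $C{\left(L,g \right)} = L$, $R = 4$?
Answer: $- \frac{1}{31} \approx -0.032258$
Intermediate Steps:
$u{\left(V \right)} = - 3 V$
$\frac{1}{C{\left(-7,R \right)} z{\left(7,-4 \right)} + u{\left(-6 \right)}} = \frac{1}{\left(-7\right) 7 - -18} = \frac{1}{-49 + 18} = \frac{1}{-31} = - \frac{1}{31}$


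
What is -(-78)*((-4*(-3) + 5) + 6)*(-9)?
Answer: -16146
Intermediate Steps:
-(-78)*((-4*(-3) + 5) + 6)*(-9) = -(-78)*((12 + 5) + 6)*(-9) = -(-78)*(17 + 6)*(-9) = -(-78)*23*(-9) = -39*(-46)*(-9) = 1794*(-9) = -16146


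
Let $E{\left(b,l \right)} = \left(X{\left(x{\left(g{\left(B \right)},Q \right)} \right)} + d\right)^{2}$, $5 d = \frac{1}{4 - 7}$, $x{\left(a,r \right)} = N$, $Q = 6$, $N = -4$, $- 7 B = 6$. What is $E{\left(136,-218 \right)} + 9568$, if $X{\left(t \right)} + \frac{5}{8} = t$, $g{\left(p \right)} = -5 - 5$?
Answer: $\frac{138096169}{14400} \approx 9590.0$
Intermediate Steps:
$B = - \frac{6}{7}$ ($B = \left(- \frac{1}{7}\right) 6 = - \frac{6}{7} \approx -0.85714$)
$g{\left(p \right)} = -10$ ($g{\left(p \right)} = -5 - 5 = -10$)
$x{\left(a,r \right)} = -4$
$X{\left(t \right)} = - \frac{5}{8} + t$
$d = - \frac{1}{15}$ ($d = \frac{1}{5 \left(4 - 7\right)} = \frac{1}{5 \left(-3\right)} = \frac{1}{5} \left(- \frac{1}{3}\right) = - \frac{1}{15} \approx -0.066667$)
$E{\left(b,l \right)} = \frac{316969}{14400}$ ($E{\left(b,l \right)} = \left(\left(- \frac{5}{8} - 4\right) - \frac{1}{15}\right)^{2} = \left(- \frac{37}{8} - \frac{1}{15}\right)^{2} = \left(- \frac{563}{120}\right)^{2} = \frac{316969}{14400}$)
$E{\left(136,-218 \right)} + 9568 = \frac{316969}{14400} + 9568 = \frac{138096169}{14400}$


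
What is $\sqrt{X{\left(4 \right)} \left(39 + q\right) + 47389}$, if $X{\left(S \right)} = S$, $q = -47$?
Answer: $\sqrt{47357} \approx 217.62$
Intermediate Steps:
$\sqrt{X{\left(4 \right)} \left(39 + q\right) + 47389} = \sqrt{4 \left(39 - 47\right) + 47389} = \sqrt{4 \left(-8\right) + 47389} = \sqrt{-32 + 47389} = \sqrt{47357}$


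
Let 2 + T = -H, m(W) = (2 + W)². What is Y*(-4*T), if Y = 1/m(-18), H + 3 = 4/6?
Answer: -1/192 ≈ -0.0052083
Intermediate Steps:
H = -7/3 (H = -3 + 4/6 = -3 + 4*(⅙) = -3 + ⅔ = -7/3 ≈ -2.3333)
T = ⅓ (T = -2 - 1*(-7/3) = -2 + 7/3 = ⅓ ≈ 0.33333)
Y = 1/256 (Y = 1/((2 - 18)²) = 1/((-16)²) = 1/256 ≈ 0.0039063)
Y*(-4*T) = (-4*⅓)/256 = (1/256)*(-4/3) = -1/192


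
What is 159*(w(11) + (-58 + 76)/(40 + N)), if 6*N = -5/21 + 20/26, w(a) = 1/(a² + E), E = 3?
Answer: 591747279/8142460 ≈ 72.674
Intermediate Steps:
w(a) = 1/(3 + a²) (w(a) = 1/(a² + 3) = 1/(3 + a²))
N = 145/1638 (N = (-5/21 + 20/26)/6 = (-5*1/21 + 20*(1/26))/6 = (-5/21 + 10/13)/6 = (⅙)*(145/273) = 145/1638 ≈ 0.088523)
159*(w(11) + (-58 + 76)/(40 + N)) = 159*(1/(3 + 11²) + (-58 + 76)/(40 + 145/1638)) = 159*(1/(3 + 121) + 18/(65665/1638)) = 159*(1/124 + 18*(1638/65665)) = 159*(1/124 + 29484/65665) = 159*(3721681/8142460) = 591747279/8142460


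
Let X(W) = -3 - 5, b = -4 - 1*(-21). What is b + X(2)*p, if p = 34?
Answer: -255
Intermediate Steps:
b = 17 (b = -4 + 21 = 17)
X(W) = -8
b + X(2)*p = 17 - 8*34 = 17 - 272 = -255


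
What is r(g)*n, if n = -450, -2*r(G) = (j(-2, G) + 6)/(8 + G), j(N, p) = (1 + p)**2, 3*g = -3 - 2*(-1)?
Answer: 4350/23 ≈ 189.13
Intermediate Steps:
g = -1/3 (g = (-3 - 2*(-1))/3 = (-3 + 2)/3 = (1/3)*(-1) = -1/3 ≈ -0.33333)
r(G) = -(6 + (1 + G)**2)/(2*(8 + G)) (r(G) = -((1 + G)**2 + 6)/(2*(8 + G)) = -(6 + (1 + G)**2)/(2*(8 + G)))
r(g)*n = ((-6 - (1 - 1/3)**2)/(2*(8 - 1/3)))*(-450) = ((-6 - (2/3)**2)/(2*(23/3)))*(-450) = ((1/2)*(3/23)*(-6 - 1*4/9))*(-450) = ((1/2)*(3/23)*(-6 - 4/9))*(-450) = ((1/2)*(3/23)*(-58/9))*(-450) = -29/69*(-450) = 4350/23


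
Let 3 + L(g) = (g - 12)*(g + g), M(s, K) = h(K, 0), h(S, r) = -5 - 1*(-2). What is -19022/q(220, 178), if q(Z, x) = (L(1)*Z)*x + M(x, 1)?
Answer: 19022/979003 ≈ 0.019430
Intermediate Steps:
h(S, r) = -3 (h(S, r) = -5 + 2 = -3)
M(s, K) = -3
L(g) = -3 + 2*g*(-12 + g) (L(g) = -3 + (g - 12)*(g + g) = -3 + (-12 + g)*(2*g) = -3 + 2*g*(-12 + g))
q(Z, x) = -3 - 25*Z*x (q(Z, x) = ((-3 - 24*1 + 2*1²)*Z)*x - 3 = ((-3 - 24 + 2*1)*Z)*x - 3 = ((-3 - 24 + 2)*Z)*x - 3 = (-25*Z)*x - 3 = -25*Z*x - 3 = -3 - 25*Z*x)
-19022/q(220, 178) = -19022/(-3 - 25*220*178) = -19022/(-3 - 979000) = -19022/(-979003) = -19022*(-1/979003) = 19022/979003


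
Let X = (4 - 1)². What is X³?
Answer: 729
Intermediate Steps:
X = 9 (X = 3² = 9)
X³ = 9³ = 729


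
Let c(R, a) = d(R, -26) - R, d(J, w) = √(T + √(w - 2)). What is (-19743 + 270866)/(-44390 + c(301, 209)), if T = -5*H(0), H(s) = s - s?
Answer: 251123/(-44691 + (-7)^(¼)*√2) ≈ -5.6193 - 0.00020453*I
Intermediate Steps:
H(s) = 0
T = 0 (T = -5*0 = 0)
d(J, w) = (-2 + w)^(¼) (d(J, w) = √(0 + √(w - 2)) = √(0 + √(-2 + w)) = √(√(-2 + w)) = (-2 + w)^(¼))
c(R, a) = -R + (-7)^(¼)*√2 (c(R, a) = (-2 - 26)^(¼) - R = (-28)^(¼) - R = (-7)^(¼)*√2 - R = -R + (-7)^(¼)*√2)
(-19743 + 270866)/(-44390 + c(301, 209)) = (-19743 + 270866)/(-44390 + (-1*301 + (-7)^(¼)*√2)) = 251123/(-44390 + (-301 + (-7)^(¼)*√2)) = 251123/(-44691 + (-7)^(¼)*√2)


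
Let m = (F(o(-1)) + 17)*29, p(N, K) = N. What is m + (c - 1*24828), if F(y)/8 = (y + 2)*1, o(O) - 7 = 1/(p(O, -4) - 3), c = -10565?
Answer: -32870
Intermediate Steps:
o(O) = 7 + 1/(-3 + O) (o(O) = 7 + 1/(O - 3) = 7 + 1/(-3 + O))
F(y) = 16 + 8*y (F(y) = 8*((y + 2)*1) = 8*((2 + y)*1) = 8*(2 + y) = 16 + 8*y)
m = 2523 (m = ((16 + 8*((-20 + 7*(-1))/(-3 - 1))) + 17)*29 = ((16 + 8*((-20 - 7)/(-4))) + 17)*29 = ((16 + 8*(-1/4*(-27))) + 17)*29 = ((16 + 8*(27/4)) + 17)*29 = ((16 + 54) + 17)*29 = (70 + 17)*29 = 87*29 = 2523)
m + (c - 1*24828) = 2523 + (-10565 - 1*24828) = 2523 + (-10565 - 24828) = 2523 - 35393 = -32870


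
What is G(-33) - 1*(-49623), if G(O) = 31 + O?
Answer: 49621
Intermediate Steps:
G(-33) - 1*(-49623) = (31 - 33) - 1*(-49623) = -2 + 49623 = 49621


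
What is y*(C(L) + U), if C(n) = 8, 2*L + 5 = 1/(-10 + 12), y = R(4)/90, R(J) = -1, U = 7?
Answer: -⅙ ≈ -0.16667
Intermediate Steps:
y = -1/90 ≈ -0.011111
L = -9/4 (L = -5/2 + 1/(2*(-10 + 12)) = -5/2 + (½)/2 = -5/2 + (½)*(½) = -5/2 + ¼ = -9/4 ≈ -2.2500)
y*(C(L) + U) = -(8 + 7)/90 = -1/90*15 = -⅙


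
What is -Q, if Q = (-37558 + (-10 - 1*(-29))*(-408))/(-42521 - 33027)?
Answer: -22655/37774 ≈ -0.59975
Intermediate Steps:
Q = 22655/37774 (Q = (-37558 + (-10 + 29)*(-408))/(-75548) = (-37558 + 19*(-408))*(-1/75548) = (-37558 - 7752)*(-1/75548) = -45310*(-1/75548) = 22655/37774 ≈ 0.59975)
-Q = -1*22655/37774 = -22655/37774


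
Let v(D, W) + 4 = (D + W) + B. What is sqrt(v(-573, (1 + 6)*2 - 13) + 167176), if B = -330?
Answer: sqrt(166270) ≈ 407.76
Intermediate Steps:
v(D, W) = -334 + D + W (v(D, W) = -4 + ((D + W) - 330) = -4 + (-330 + D + W) = -334 + D + W)
sqrt(v(-573, (1 + 6)*2 - 13) + 167176) = sqrt((-334 - 573 + ((1 + 6)*2 - 13)) + 167176) = sqrt((-334 - 573 + (7*2 - 13)) + 167176) = sqrt((-334 - 573 + (14 - 13)) + 167176) = sqrt((-334 - 573 + 1) + 167176) = sqrt(-906 + 167176) = sqrt(166270)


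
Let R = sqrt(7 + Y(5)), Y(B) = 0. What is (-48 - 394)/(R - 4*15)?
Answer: 26520/3593 + 442*sqrt(7)/3593 ≈ 7.7065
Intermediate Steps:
R = sqrt(7) (R = sqrt(7 + 0) = sqrt(7) ≈ 2.6458)
(-48 - 394)/(R - 4*15) = (-48 - 394)/(sqrt(7) - 4*15) = -442/(sqrt(7) - 60) = -442/(-60 + sqrt(7))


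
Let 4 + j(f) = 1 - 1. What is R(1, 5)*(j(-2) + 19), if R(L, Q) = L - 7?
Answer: -90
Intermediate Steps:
R(L, Q) = -7 + L
j(f) = -4 (j(f) = -4 + (1 - 1) = -4 + 0 = -4)
R(1, 5)*(j(-2) + 19) = (-7 + 1)*(-4 + 19) = -6*15 = -90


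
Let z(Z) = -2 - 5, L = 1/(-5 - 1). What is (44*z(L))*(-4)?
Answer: 1232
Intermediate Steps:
L = -⅙ (L = 1/(-6) = -⅙ ≈ -0.16667)
z(Z) = -7
(44*z(L))*(-4) = (44*(-7))*(-4) = -308*(-4) = 1232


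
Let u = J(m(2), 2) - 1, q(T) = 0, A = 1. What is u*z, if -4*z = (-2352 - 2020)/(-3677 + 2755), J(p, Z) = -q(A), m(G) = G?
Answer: 1093/922 ≈ 1.1855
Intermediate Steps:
J(p, Z) = 0 (J(p, Z) = -1*0 = 0)
z = -1093/922 (z = -(-2352 - 2020)/(4*(-3677 + 2755)) = -(-1093)/(-922) = -(-1093)*(-1)/922 = -1/4*2186/461 = -1093/922 ≈ -1.1855)
u = -1 (u = 0 - 1 = -1)
u*z = -1*(-1093/922) = 1093/922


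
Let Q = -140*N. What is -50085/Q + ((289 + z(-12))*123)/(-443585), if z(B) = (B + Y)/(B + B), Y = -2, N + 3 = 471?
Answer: 12624263/18453136 ≈ 0.68413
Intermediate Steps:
N = 468 (N = -3 + 471 = 468)
z(B) = (-2 + B)/(2*B) (z(B) = (B - 2)/(B + B) = (-2 + B)/((2*B)) = (-2 + B)*(1/(2*B)) = (-2 + B)/(2*B))
Q = -65520 (Q = -140*468 = -65520)
-50085/Q + ((289 + z(-12))*123)/(-443585) = -50085/(-65520) + ((289 + (1/2)*(-2 - 12)/(-12))*123)/(-443585) = -50085*(-1/65520) + ((289 + (1/2)*(-1/12)*(-14))*123)*(-1/443585) = 159/208 + ((289 + 7/12)*123)*(-1/443585) = 159/208 + ((3475/12)*123)*(-1/443585) = 159/208 + (142475/4)*(-1/443585) = 159/208 - 28495/354868 = 12624263/18453136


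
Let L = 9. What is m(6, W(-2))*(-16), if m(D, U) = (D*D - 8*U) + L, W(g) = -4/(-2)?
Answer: -464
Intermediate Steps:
W(g) = 2 (W(g) = -4*(-½) = 2)
m(D, U) = 9 + D² - 8*U (m(D, U) = (D*D - 8*U) + 9 = (D² - 8*U) + 9 = 9 + D² - 8*U)
m(6, W(-2))*(-16) = (9 + 6² - 8*2)*(-16) = (9 + 36 - 16)*(-16) = 29*(-16) = -464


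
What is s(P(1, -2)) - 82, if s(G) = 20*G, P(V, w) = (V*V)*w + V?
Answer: -102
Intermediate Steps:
P(V, w) = V + w*V² (P(V, w) = V²*w + V = w*V² + V = V + w*V²)
s(P(1, -2)) - 82 = 20*(1*(1 + 1*(-2))) - 82 = 20*(1*(1 - 2)) - 82 = 20*(1*(-1)) - 82 = 20*(-1) - 82 = -20 - 82 = -102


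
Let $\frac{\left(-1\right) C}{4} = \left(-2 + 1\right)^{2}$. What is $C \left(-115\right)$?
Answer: $460$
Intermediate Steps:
$C = -4$ ($C = - 4 \left(-2 + 1\right)^{2} = - 4 \left(-1\right)^{2} = \left(-4\right) 1 = -4$)
$C \left(-115\right) = \left(-4\right) \left(-115\right) = 460$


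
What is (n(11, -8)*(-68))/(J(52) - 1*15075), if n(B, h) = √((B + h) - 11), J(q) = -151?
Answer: 68*I*√2/7613 ≈ 0.012632*I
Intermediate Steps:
n(B, h) = √(-11 + B + h)
(n(11, -8)*(-68))/(J(52) - 1*15075) = (√(-11 + 11 - 8)*(-68))/(-151 - 1*15075) = (√(-8)*(-68))/(-151 - 15075) = ((2*I*√2)*(-68))/(-15226) = -136*I*√2*(-1/15226) = 68*I*√2/7613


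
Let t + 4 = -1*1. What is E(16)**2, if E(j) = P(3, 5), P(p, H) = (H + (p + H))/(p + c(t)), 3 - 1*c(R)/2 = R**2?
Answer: 169/1681 ≈ 0.10054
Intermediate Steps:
t = -5 (t = -4 - 1*1 = -4 - 1 = -5)
c(R) = 6 - 2*R**2
P(p, H) = (p + 2*H)/(-44 + p) (P(p, H) = (H + (p + H))/(p + (6 - 2*(-5)**2)) = (H + (H + p))/(p + (6 - 2*25)) = (p + 2*H)/(p + (6 - 50)) = (p + 2*H)/(p - 44) = (p + 2*H)/(-44 + p))
E(j) = -13/41 (E(j) = (3 + 2*5)/(-44 + 3) = (3 + 10)/(-41) = -1/41*13 = -13/41)
E(16)**2 = (-13/41)**2 = 169/1681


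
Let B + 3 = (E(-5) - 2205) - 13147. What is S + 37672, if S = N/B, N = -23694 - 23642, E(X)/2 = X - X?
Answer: 578500896/15355 ≈ 37675.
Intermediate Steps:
E(X) = 0 (E(X) = 2*(X - X) = 2*0 = 0)
B = -15355 (B = -3 + ((0 - 2205) - 13147) = -3 + (-2205 - 13147) = -3 - 15352 = -15355)
N = -47336
S = 47336/15355 (S = -47336/(-15355) = -47336*(-1/15355) = 47336/15355 ≈ 3.0828)
S + 37672 = 47336/15355 + 37672 = 578500896/15355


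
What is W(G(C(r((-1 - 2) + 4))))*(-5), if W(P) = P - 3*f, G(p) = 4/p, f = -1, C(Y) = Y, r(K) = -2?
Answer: -5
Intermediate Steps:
W(P) = 3 + P (W(P) = P - 3*(-1) = P + 3 = 3 + P)
W(G(C(r((-1 - 2) + 4))))*(-5) = (3 + 4/(-2))*(-5) = (3 + 4*(-1/2))*(-5) = (3 - 2)*(-5) = 1*(-5) = -5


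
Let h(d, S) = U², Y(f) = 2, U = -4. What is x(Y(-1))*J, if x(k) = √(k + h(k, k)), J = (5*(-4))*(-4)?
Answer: 240*√2 ≈ 339.41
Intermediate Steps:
J = 80 (J = -20*(-4) = 80)
h(d, S) = 16 (h(d, S) = (-4)² = 16)
x(k) = √(16 + k) (x(k) = √(k + 16) = √(16 + k))
x(Y(-1))*J = √(16 + 2)*80 = √18*80 = (3*√2)*80 = 240*√2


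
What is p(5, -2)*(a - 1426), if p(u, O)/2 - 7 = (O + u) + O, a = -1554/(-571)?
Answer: -13003072/571 ≈ -22772.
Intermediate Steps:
a = 1554/571 (a = -1554*(-1/571) = 1554/571 ≈ 2.7215)
p(u, O) = 14 + 2*u + 4*O (p(u, O) = 14 + 2*((O + u) + O) = 14 + 2*(u + 2*O) = 14 + (2*u + 4*O) = 14 + 2*u + 4*O)
p(5, -2)*(a - 1426) = (14 + 2*5 + 4*(-2))*(1554/571 - 1426) = (14 + 10 - 8)*(-812692/571) = 16*(-812692/571) = -13003072/571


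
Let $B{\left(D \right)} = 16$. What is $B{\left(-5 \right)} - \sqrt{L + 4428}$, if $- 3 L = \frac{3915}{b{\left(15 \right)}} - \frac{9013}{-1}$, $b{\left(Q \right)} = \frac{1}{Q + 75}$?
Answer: $16 - \frac{i \sqrt{1044237}}{3} \approx 16.0 - 340.63 i$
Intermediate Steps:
$b{\left(Q \right)} = \frac{1}{75 + Q}$
$L = - \frac{361363}{3}$ ($L = - \frac{\frac{3915}{\frac{1}{75 + 15}} - \frac{9013}{-1}}{3} = - \frac{\frac{3915}{\frac{1}{90}} - -9013}{3} = - \frac{3915 \frac{1}{\frac{1}{90}} + 9013}{3} = - \frac{3915 \cdot 90 + 9013}{3} = - \frac{352350 + 9013}{3} = \left(- \frac{1}{3}\right) 361363 = - \frac{361363}{3} \approx -1.2045 \cdot 10^{5}$)
$B{\left(-5 \right)} - \sqrt{L + 4428} = 16 - \sqrt{- \frac{361363}{3} + 4428} = 16 - \sqrt{- \frac{348079}{3}} = 16 - \frac{i \sqrt{1044237}}{3}$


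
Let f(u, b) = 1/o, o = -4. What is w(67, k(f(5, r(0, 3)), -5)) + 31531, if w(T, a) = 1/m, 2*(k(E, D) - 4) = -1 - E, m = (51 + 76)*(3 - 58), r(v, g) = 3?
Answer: 220244034/6985 ≈ 31531.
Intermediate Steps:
f(u, b) = -1/4 (f(u, b) = 1/(-4) = -1/4)
m = -6985 (m = 127*(-55) = -6985)
k(E, D) = 7/2 - E/2 (k(E, D) = 4 + (-1 - E)/2 = 4 + (-1/2 - E/2) = 7/2 - E/2)
w(T, a) = -1/6985 (w(T, a) = 1/(-6985) = -1/6985)
w(67, k(f(5, r(0, 3)), -5)) + 31531 = -1/6985 + 31531 = 220244034/6985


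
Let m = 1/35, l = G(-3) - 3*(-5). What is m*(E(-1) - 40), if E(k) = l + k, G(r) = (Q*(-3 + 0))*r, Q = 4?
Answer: 2/7 ≈ 0.28571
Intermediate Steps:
G(r) = -12*r (G(r) = (4*(-3 + 0))*r = (4*(-3))*r = -12*r)
l = 51 (l = -12*(-3) - 3*(-5) = 36 + 15 = 51)
m = 1/35 ≈ 0.028571
E(k) = 51 + k
m*(E(-1) - 40) = ((51 - 1) - 40)/35 = (50 - 40)/35 = (1/35)*10 = 2/7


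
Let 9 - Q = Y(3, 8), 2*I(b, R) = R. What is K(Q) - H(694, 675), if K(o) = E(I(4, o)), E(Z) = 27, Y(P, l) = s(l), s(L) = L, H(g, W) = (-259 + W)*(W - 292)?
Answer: -159301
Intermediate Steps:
H(g, W) = (-292 + W)*(-259 + W) (H(g, W) = (-259 + W)*(-292 + W) = (-292 + W)*(-259 + W))
Y(P, l) = l
I(b, R) = R/2
Q = 1 (Q = 9 - 1*8 = 9 - 8 = 1)
K(o) = 27
K(Q) - H(694, 675) = 27 - (75628 + 675² - 551*675) = 27 - (75628 + 455625 - 371925) = 27 - 1*159328 = 27 - 159328 = -159301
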